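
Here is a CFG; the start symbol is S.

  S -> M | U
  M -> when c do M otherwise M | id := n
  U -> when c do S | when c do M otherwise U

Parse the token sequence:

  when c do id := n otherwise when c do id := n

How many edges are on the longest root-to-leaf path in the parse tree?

[S [U when c do [M id := n] otherwise [U when c do [S [M id := n]]]]]

5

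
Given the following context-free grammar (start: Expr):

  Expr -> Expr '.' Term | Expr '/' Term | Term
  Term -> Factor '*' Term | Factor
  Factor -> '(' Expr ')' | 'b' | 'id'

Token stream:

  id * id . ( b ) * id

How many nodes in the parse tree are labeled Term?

5

[Expr [Expr [Term [Factor id] * [Term [Factor id]]]] . [Term [Factor ( [Expr [Term [Factor b]]] )] * [Term [Factor id]]]]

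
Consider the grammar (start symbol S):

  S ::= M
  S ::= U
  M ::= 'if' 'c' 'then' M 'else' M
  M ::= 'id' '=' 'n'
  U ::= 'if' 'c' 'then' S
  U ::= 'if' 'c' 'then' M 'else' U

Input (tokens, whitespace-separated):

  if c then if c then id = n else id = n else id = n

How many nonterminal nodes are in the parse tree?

[S [M if c then [M if c then [M id = n] else [M id = n]] else [M id = n]]]

6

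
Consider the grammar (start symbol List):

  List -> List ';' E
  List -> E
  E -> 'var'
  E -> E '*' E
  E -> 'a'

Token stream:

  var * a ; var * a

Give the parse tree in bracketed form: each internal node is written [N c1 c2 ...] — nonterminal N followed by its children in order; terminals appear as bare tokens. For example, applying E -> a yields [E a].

List
List ; E
E ; E
E * E ; E
var * E ; E
var * a ; E
var * a ; E * E
var * a ; var * E
var * a ; var * a

[List [List [E [E var] * [E a]]] ; [E [E var] * [E a]]]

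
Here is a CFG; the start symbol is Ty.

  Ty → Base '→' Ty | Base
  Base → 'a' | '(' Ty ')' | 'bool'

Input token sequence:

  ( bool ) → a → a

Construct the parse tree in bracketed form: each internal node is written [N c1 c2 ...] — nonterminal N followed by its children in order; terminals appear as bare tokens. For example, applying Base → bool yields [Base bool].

[Ty [Base ( [Ty [Base bool]] )] → [Ty [Base a] → [Ty [Base a]]]]

Ty
Base → Ty
( Ty ) → Ty
( Base ) → Ty
( bool ) → Ty
( bool ) → Base → Ty
( bool ) → a → Ty
( bool ) → a → Base
( bool ) → a → a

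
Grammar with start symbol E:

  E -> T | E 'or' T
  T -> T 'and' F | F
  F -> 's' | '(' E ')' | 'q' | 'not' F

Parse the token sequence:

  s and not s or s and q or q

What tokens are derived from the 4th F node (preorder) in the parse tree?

s

[E [E [E [T [T [F s]] and [F not [F s]]]] or [T [T [F s]] and [F q]]] or [T [F q]]]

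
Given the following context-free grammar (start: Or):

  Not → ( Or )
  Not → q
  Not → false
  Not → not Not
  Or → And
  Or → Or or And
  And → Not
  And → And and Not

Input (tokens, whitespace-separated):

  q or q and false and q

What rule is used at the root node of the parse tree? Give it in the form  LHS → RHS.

[Or [Or [And [Not q]]] or [And [And [And [Not q]] and [Not false]] and [Not q]]]

Or → Or or And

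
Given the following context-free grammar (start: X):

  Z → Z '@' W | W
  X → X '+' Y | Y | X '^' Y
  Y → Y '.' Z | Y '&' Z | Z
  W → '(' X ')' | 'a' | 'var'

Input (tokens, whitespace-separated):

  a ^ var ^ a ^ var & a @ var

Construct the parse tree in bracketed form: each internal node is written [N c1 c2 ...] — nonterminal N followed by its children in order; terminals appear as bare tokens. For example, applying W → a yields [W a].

X
X ^ Y
X ^ Y ^ Y
X ^ Y ^ Y ^ Y
Y ^ Y ^ Y ^ Y
Z ^ Y ^ Y ^ Y
W ^ Y ^ Y ^ Y
a ^ Y ^ Y ^ Y
a ^ Z ^ Y ^ Y
a ^ W ^ Y ^ Y
a ^ var ^ Y ^ Y
a ^ var ^ Z ^ Y
a ^ var ^ W ^ Y
a ^ var ^ a ^ Y
a ^ var ^ a ^ Y & Z
a ^ var ^ a ^ Z & Z
a ^ var ^ a ^ W & Z
a ^ var ^ a ^ var & Z
a ^ var ^ a ^ var & Z @ W
a ^ var ^ a ^ var & W @ W
a ^ var ^ a ^ var & a @ W
a ^ var ^ a ^ var & a @ var

[X [X [X [X [Y [Z [W a]]]] ^ [Y [Z [W var]]]] ^ [Y [Z [W a]]]] ^ [Y [Y [Z [W var]]] & [Z [Z [W a]] @ [W var]]]]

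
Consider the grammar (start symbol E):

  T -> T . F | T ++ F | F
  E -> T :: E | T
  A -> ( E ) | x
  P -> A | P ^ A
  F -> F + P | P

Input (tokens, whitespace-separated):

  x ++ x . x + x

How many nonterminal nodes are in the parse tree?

[E [T [T [T [F [P [A x]]]] ++ [F [P [A x]]]] . [F [F [P [A x]]] + [P [A x]]]]]

16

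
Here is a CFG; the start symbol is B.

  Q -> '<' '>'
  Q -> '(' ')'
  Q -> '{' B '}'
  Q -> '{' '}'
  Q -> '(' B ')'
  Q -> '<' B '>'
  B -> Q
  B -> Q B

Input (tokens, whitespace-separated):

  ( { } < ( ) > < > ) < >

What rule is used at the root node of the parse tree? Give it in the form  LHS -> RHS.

B -> Q B

[B [Q ( [B [Q { }] [B [Q < [B [Q ( )]] >] [B [Q < >]]]] )] [B [Q < >]]]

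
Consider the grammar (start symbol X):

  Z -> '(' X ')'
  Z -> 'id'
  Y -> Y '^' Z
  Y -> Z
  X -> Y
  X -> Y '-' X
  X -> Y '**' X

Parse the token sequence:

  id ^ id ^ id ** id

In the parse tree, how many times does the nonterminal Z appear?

4

[X [Y [Y [Y [Z id]] ^ [Z id]] ^ [Z id]] ** [X [Y [Z id]]]]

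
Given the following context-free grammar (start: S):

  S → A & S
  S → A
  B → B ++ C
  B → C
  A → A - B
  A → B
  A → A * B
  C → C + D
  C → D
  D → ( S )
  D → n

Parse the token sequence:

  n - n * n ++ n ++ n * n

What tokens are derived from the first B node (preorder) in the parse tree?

[S [A [A [A [A [B [C [D n]]]] - [B [C [D n]]]] * [B [B [B [C [D n]]] ++ [C [D n]]] ++ [C [D n]]]] * [B [C [D n]]]]]

n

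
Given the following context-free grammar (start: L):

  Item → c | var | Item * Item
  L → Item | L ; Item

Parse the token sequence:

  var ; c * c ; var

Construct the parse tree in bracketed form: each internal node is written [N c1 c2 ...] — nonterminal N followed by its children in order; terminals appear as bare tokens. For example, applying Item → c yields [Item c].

[L [L [L [Item var]] ; [Item [Item c] * [Item c]]] ; [Item var]]

L
L ; Item
L ; Item ; Item
Item ; Item ; Item
var ; Item ; Item
var ; Item * Item ; Item
var ; c * Item ; Item
var ; c * c ; Item
var ; c * c ; var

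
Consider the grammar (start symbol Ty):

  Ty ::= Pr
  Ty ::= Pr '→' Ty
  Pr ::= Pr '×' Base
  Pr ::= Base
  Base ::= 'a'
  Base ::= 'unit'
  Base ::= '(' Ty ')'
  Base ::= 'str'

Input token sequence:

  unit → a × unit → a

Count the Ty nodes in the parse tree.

[Ty [Pr [Base unit]] → [Ty [Pr [Pr [Base a]] × [Base unit]] → [Ty [Pr [Base a]]]]]

3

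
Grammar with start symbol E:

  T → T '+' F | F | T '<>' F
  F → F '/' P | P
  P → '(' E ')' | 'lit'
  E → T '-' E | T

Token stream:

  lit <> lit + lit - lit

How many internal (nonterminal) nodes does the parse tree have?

[E [T [T [T [F [P lit]]] <> [F [P lit]]] + [F [P lit]]] - [E [T [F [P lit]]]]]

14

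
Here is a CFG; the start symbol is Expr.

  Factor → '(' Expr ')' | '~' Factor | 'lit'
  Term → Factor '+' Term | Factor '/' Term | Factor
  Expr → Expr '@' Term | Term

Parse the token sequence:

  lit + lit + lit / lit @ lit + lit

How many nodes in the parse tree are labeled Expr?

[Expr [Expr [Term [Factor lit] + [Term [Factor lit] + [Term [Factor lit] / [Term [Factor lit]]]]]] @ [Term [Factor lit] + [Term [Factor lit]]]]

2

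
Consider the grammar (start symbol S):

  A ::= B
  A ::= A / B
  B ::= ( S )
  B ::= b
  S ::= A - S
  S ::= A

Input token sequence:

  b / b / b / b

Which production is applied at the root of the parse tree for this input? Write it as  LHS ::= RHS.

[S [A [A [A [A [B b]] / [B b]] / [B b]] / [B b]]]

S ::= A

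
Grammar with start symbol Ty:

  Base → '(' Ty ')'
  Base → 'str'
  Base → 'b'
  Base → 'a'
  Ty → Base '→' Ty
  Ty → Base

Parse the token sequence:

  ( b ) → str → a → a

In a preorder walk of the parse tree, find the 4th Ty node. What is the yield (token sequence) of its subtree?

[Ty [Base ( [Ty [Base b]] )] → [Ty [Base str] → [Ty [Base a] → [Ty [Base a]]]]]

a → a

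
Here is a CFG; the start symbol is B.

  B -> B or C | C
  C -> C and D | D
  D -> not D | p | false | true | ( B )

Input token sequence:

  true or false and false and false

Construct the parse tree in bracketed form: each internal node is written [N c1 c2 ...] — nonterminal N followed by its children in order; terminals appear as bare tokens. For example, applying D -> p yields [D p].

[B [B [C [D true]]] or [C [C [C [D false]] and [D false]] and [D false]]]

B
B or C
C or C
D or C
true or C
true or C and D
true or C and D and D
true or D and D and D
true or false and D and D
true or false and false and D
true or false and false and false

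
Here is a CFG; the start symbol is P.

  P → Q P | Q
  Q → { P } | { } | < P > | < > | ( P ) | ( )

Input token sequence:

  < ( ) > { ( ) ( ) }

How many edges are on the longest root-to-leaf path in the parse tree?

6

[P [Q < [P [Q ( )]] >] [P [Q { [P [Q ( )] [P [Q ( )]]] }]]]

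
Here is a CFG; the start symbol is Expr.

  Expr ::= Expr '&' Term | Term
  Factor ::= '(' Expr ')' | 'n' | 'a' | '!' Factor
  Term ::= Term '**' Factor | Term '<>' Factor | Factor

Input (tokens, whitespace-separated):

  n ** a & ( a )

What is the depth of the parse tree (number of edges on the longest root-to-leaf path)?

[Expr [Expr [Term [Term [Factor n]] ** [Factor a]]] & [Term [Factor ( [Expr [Term [Factor a]]] )]]]

6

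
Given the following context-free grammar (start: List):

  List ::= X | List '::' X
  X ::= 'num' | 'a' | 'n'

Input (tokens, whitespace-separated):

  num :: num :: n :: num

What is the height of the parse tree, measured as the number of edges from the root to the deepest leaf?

[List [List [List [List [X num]] :: [X num]] :: [X n]] :: [X num]]

5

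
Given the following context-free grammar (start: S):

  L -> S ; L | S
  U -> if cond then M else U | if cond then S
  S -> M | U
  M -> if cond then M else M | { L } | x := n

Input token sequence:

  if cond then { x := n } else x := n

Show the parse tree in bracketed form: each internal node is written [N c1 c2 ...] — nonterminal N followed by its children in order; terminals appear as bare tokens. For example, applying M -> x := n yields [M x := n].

S
M
if cond then M else M
if cond then { L } else M
if cond then { S } else M
if cond then { M } else M
if cond then { x := n } else M
if cond then { x := n } else x := n

[S [M if cond then [M { [L [S [M x := n]]] }] else [M x := n]]]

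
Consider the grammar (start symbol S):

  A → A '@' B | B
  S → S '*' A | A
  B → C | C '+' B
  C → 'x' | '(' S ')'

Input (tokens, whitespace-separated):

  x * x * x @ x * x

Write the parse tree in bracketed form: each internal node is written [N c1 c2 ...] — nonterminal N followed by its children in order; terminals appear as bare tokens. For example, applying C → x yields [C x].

[S [S [S [S [A [B [C x]]]] * [A [B [C x]]]] * [A [A [B [C x]]] @ [B [C x]]]] * [A [B [C x]]]]

S
S * A
S * A * A
S * A * A * A
A * A * A * A
B * A * A * A
C * A * A * A
x * A * A * A
x * B * A * A
x * C * A * A
x * x * A * A
x * x * A @ B * A
x * x * B @ B * A
x * x * C @ B * A
x * x * x @ B * A
x * x * x @ C * A
x * x * x @ x * A
x * x * x @ x * B
x * x * x @ x * C
x * x * x @ x * x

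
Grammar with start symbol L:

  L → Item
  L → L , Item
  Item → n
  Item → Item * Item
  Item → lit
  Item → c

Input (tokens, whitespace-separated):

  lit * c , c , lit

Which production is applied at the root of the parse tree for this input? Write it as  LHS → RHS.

L → L , Item

[L [L [L [Item [Item lit] * [Item c]]] , [Item c]] , [Item lit]]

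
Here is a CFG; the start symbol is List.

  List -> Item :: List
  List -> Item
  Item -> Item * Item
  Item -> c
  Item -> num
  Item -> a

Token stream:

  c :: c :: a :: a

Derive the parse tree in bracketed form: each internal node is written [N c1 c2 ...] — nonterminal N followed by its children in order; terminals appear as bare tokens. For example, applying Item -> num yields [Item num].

[List [Item c] :: [List [Item c] :: [List [Item a] :: [List [Item a]]]]]

List
Item :: List
c :: List
c :: Item :: List
c :: c :: List
c :: c :: Item :: List
c :: c :: a :: List
c :: c :: a :: Item
c :: c :: a :: a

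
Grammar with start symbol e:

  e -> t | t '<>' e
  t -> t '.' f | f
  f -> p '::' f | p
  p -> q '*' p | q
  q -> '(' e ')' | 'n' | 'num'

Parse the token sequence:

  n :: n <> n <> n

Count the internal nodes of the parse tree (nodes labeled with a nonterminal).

[e [t [f [p [q n]] :: [f [p [q n]]]]] <> [e [t [f [p [q n]]]] <> [e [t [f [p [q n]]]]]]]

18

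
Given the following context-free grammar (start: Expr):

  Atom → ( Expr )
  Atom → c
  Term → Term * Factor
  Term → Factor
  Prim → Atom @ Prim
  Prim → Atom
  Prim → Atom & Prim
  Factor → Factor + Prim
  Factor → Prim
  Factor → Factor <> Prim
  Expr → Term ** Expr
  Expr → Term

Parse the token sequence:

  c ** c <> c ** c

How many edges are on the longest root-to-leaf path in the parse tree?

7

[Expr [Term [Factor [Prim [Atom c]]]] ** [Expr [Term [Factor [Factor [Prim [Atom c]]] <> [Prim [Atom c]]]] ** [Expr [Term [Factor [Prim [Atom c]]]]]]]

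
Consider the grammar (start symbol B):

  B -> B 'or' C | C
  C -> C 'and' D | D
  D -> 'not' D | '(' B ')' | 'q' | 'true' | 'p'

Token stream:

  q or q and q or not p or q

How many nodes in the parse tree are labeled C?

5

[B [B [B [B [C [D q]]] or [C [C [D q]] and [D q]]] or [C [D not [D p]]]] or [C [D q]]]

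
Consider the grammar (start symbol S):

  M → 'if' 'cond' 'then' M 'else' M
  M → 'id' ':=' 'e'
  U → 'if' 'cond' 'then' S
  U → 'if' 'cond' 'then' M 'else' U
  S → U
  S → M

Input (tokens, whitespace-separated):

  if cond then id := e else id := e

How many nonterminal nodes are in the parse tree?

[S [M if cond then [M id := e] else [M id := e]]]

4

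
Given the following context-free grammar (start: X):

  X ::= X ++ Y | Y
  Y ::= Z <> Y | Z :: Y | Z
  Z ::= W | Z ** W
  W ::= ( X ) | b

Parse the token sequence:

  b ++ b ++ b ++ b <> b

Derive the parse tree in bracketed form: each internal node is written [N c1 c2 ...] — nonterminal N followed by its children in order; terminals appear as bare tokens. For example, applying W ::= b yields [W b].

X
X ++ Y
X ++ Y ++ Y
X ++ Y ++ Y ++ Y
Y ++ Y ++ Y ++ Y
Z ++ Y ++ Y ++ Y
W ++ Y ++ Y ++ Y
b ++ Y ++ Y ++ Y
b ++ Z ++ Y ++ Y
b ++ W ++ Y ++ Y
b ++ b ++ Y ++ Y
b ++ b ++ Z ++ Y
b ++ b ++ W ++ Y
b ++ b ++ b ++ Y
b ++ b ++ b ++ Z <> Y
b ++ b ++ b ++ W <> Y
b ++ b ++ b ++ b <> Y
b ++ b ++ b ++ b <> Z
b ++ b ++ b ++ b <> W
b ++ b ++ b ++ b <> b

[X [X [X [X [Y [Z [W b]]]] ++ [Y [Z [W b]]]] ++ [Y [Z [W b]]]] ++ [Y [Z [W b]] <> [Y [Z [W b]]]]]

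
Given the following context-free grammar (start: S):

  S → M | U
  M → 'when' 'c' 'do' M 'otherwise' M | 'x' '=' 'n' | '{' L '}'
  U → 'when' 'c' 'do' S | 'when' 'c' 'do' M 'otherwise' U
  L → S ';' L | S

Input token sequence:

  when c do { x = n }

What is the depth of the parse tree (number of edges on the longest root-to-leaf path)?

[S [U when c do [S [M { [L [S [M x = n]]] }]]]]

7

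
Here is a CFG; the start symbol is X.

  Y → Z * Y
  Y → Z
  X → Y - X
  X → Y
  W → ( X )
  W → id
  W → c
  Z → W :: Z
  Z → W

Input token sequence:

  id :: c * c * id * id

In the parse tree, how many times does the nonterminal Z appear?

[X [Y [Z [W id] :: [Z [W c]]] * [Y [Z [W c]] * [Y [Z [W id]] * [Y [Z [W id]]]]]]]

5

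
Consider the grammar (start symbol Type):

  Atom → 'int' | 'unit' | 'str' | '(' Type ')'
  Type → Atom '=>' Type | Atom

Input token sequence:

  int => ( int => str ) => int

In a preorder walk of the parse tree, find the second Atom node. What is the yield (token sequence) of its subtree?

( int => str )

[Type [Atom int] => [Type [Atom ( [Type [Atom int] => [Type [Atom str]]] )] => [Type [Atom int]]]]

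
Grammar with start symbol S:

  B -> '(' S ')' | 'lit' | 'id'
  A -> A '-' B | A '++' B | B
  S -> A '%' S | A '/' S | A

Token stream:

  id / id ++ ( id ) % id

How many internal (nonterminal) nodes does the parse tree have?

[S [A [B id]] / [S [A [A [B id]] ++ [B ( [S [A [B id]]] )]] % [S [A [B id]]]]]

14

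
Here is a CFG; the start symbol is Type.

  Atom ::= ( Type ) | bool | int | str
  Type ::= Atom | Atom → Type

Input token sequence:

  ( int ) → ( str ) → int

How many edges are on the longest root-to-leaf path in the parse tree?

5

[Type [Atom ( [Type [Atom int]] )] → [Type [Atom ( [Type [Atom str]] )] → [Type [Atom int]]]]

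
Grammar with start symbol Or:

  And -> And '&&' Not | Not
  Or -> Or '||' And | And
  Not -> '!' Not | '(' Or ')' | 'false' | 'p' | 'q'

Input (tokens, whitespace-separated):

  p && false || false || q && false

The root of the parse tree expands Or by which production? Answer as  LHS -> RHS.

[Or [Or [Or [And [And [Not p]] && [Not false]]] || [And [Not false]]] || [And [And [Not q]] && [Not false]]]

Or -> Or '||' And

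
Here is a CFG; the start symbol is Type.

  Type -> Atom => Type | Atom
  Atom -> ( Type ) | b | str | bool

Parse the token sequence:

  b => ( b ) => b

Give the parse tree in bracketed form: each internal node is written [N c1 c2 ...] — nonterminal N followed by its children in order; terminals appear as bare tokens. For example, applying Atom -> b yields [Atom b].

Type
Atom => Type
b => Type
b => Atom => Type
b => ( Type ) => Type
b => ( Atom ) => Type
b => ( b ) => Type
b => ( b ) => Atom
b => ( b ) => b

[Type [Atom b] => [Type [Atom ( [Type [Atom b]] )] => [Type [Atom b]]]]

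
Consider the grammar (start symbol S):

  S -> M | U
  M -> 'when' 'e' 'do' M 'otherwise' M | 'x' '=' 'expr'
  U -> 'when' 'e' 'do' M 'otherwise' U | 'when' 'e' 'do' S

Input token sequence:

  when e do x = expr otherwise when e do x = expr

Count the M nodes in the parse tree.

[S [U when e do [M x = expr] otherwise [U when e do [S [M x = expr]]]]]

2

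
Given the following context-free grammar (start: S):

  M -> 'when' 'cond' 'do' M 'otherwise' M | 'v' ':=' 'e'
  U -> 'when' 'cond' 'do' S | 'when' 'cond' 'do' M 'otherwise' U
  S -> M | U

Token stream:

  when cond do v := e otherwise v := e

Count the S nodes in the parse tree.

[S [M when cond do [M v := e] otherwise [M v := e]]]

1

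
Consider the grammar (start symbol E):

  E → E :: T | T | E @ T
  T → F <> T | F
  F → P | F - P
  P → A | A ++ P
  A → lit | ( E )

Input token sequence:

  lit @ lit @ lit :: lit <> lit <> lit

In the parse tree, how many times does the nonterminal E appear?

[E [E [E [E [T [F [P [A lit]]]]] @ [T [F [P [A lit]]]]] @ [T [F [P [A lit]]]]] :: [T [F [P [A lit]]] <> [T [F [P [A lit]]] <> [T [F [P [A lit]]]]]]]

4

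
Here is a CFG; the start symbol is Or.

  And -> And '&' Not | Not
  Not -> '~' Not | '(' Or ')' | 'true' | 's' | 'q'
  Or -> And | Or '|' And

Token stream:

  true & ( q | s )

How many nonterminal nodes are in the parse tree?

11

[Or [And [And [Not true]] & [Not ( [Or [Or [And [Not q]]] | [And [Not s]]] )]]]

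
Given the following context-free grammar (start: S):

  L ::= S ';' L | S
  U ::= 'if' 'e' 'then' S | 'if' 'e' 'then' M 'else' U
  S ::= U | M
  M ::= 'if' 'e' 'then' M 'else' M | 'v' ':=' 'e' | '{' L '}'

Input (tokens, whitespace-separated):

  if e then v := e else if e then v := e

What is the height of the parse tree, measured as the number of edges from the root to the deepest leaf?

[S [U if e then [M v := e] else [U if e then [S [M v := e]]]]]

5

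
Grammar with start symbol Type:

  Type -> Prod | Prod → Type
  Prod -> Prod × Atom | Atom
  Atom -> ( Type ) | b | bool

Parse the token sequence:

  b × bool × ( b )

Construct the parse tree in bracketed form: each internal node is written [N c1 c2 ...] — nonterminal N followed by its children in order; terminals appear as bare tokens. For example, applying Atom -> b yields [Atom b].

[Type [Prod [Prod [Prod [Atom b]] × [Atom bool]] × [Atom ( [Type [Prod [Atom b]]] )]]]

Type
Prod
Prod × Atom
Prod × Atom × Atom
Atom × Atom × Atom
b × Atom × Atom
b × bool × Atom
b × bool × ( Type )
b × bool × ( Prod )
b × bool × ( Atom )
b × bool × ( b )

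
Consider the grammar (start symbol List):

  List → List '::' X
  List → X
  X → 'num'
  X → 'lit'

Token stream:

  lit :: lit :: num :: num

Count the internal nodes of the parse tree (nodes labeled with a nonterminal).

8

[List [List [List [List [X lit]] :: [X lit]] :: [X num]] :: [X num]]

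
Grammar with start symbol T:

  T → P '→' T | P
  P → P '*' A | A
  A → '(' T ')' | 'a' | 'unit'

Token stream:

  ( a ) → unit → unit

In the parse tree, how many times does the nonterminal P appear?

[T [P [A ( [T [P [A a]]] )]] → [T [P [A unit]] → [T [P [A unit]]]]]

4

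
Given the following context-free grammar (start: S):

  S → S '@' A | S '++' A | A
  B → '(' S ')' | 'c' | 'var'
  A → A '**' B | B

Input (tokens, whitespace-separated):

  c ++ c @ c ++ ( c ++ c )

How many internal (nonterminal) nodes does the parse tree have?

[S [S [S [S [A [B c]]] ++ [A [B c]]] @ [A [B c]]] ++ [A [B ( [S [S [A [B c]]] ++ [A [B c]]] )]]]

18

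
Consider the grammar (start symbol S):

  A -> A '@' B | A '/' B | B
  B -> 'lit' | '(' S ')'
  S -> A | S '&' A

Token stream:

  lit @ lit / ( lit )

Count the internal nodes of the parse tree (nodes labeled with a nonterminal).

10

[S [A [A [A [B lit]] @ [B lit]] / [B ( [S [A [B lit]]] )]]]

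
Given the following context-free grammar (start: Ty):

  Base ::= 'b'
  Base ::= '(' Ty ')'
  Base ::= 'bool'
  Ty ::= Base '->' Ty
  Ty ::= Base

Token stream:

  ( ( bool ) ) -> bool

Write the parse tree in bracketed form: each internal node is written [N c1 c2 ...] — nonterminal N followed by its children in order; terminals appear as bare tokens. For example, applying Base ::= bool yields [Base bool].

[Ty [Base ( [Ty [Base ( [Ty [Base bool]] )]] )] -> [Ty [Base bool]]]

Ty
Base -> Ty
( Ty ) -> Ty
( Base ) -> Ty
( ( Ty ) ) -> Ty
( ( Base ) ) -> Ty
( ( bool ) ) -> Ty
( ( bool ) ) -> Base
( ( bool ) ) -> bool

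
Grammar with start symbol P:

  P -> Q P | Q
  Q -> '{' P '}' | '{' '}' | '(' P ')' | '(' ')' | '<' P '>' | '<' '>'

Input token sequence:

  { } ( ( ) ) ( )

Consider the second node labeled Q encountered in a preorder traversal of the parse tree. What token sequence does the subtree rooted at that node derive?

[P [Q { }] [P [Q ( [P [Q ( )]] )] [P [Q ( )]]]]

( ( ) )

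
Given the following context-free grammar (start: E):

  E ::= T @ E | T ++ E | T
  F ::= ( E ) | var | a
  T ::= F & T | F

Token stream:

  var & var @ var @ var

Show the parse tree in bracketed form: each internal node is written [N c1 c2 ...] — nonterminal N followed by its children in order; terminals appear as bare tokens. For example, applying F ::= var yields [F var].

[E [T [F var] & [T [F var]]] @ [E [T [F var]] @ [E [T [F var]]]]]

E
T @ E
F & T @ E
var & T @ E
var & F @ E
var & var @ E
var & var @ T @ E
var & var @ F @ E
var & var @ var @ E
var & var @ var @ T
var & var @ var @ F
var & var @ var @ var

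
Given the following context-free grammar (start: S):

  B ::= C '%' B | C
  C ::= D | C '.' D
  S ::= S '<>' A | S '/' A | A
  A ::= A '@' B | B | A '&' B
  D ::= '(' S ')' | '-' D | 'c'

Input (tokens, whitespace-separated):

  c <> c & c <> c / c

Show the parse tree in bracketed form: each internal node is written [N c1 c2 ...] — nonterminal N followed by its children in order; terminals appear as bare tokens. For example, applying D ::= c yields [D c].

[S [S [S [S [A [B [C [D c]]]]] <> [A [A [B [C [D c]]]] & [B [C [D c]]]]] <> [A [B [C [D c]]]]] / [A [B [C [D c]]]]]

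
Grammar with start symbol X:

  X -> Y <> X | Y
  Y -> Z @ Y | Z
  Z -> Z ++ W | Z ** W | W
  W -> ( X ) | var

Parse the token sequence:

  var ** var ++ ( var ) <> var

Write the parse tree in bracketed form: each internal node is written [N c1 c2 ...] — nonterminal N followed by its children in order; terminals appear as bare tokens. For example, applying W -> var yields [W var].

[X [Y [Z [Z [Z [W var]] ** [W var]] ++ [W ( [X [Y [Z [W var]]]] )]]] <> [X [Y [Z [W var]]]]]

X
Y <> X
Z <> X
Z ++ W <> X
Z ** W ++ W <> X
W ** W ++ W <> X
var ** W ++ W <> X
var ** var ++ W <> X
var ** var ++ ( X ) <> X
var ** var ++ ( Y ) <> X
var ** var ++ ( Z ) <> X
var ** var ++ ( W ) <> X
var ** var ++ ( var ) <> X
var ** var ++ ( var ) <> Y
var ** var ++ ( var ) <> Z
var ** var ++ ( var ) <> W
var ** var ++ ( var ) <> var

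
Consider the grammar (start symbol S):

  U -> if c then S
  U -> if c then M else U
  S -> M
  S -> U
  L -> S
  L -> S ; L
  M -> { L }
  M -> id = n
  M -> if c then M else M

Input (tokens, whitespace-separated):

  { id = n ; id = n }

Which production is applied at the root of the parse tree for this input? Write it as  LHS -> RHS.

[S [M { [L [S [M id = n]] ; [L [S [M id = n]]]] }]]

S -> M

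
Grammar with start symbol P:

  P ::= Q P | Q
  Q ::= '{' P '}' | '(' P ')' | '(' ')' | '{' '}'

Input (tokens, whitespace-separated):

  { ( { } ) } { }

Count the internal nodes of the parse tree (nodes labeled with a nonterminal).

8

[P [Q { [P [Q ( [P [Q { }]] )]] }] [P [Q { }]]]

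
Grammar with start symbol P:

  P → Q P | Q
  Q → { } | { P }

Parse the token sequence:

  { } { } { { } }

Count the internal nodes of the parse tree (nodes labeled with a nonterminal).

8

[P [Q { }] [P [Q { }] [P [Q { [P [Q { }]] }]]]]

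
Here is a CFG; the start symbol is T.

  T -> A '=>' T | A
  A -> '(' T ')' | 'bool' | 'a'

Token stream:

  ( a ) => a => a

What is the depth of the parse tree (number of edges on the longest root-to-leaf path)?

4

[T [A ( [T [A a]] )] => [T [A a] => [T [A a]]]]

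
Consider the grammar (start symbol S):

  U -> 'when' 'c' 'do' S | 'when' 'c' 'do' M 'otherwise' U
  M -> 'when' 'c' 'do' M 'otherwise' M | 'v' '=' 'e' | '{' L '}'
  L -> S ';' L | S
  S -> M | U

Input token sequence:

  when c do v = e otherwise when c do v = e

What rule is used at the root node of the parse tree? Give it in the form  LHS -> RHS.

S -> U

[S [U when c do [M v = e] otherwise [U when c do [S [M v = e]]]]]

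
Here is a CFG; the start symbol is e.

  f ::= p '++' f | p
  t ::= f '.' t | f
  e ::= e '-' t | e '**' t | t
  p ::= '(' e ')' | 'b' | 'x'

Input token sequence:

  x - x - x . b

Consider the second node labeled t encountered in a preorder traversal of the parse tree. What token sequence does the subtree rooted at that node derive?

x

[e [e [e [t [f [p x]]]] - [t [f [p x]]]] - [t [f [p x]] . [t [f [p b]]]]]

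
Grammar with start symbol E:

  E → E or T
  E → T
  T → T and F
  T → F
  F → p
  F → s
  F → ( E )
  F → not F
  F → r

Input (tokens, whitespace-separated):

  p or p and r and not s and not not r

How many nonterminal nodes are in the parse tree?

[E [E [T [F p]]] or [T [T [T [T [F p]] and [F r]] and [F not [F s]]] and [F not [F not [F r]]]]]

15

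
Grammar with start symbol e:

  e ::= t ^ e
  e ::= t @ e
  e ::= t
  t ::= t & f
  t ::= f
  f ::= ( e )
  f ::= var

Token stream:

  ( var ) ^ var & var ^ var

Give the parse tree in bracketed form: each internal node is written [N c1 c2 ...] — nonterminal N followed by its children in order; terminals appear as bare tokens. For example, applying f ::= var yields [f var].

e
t ^ e
f ^ e
( e ) ^ e
( t ) ^ e
( f ) ^ e
( var ) ^ e
( var ) ^ t ^ e
( var ) ^ t & f ^ e
( var ) ^ f & f ^ e
( var ) ^ var & f ^ e
( var ) ^ var & var ^ e
( var ) ^ var & var ^ t
( var ) ^ var & var ^ f
( var ) ^ var & var ^ var

[e [t [f ( [e [t [f var]]] )]] ^ [e [t [t [f var]] & [f var]] ^ [e [t [f var]]]]]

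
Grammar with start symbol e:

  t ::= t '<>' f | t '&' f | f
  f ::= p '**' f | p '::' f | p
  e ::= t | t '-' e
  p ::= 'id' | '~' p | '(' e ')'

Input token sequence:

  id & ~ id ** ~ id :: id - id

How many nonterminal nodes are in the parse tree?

[e [t [t [f [p id]]] & [f [p ~ [p id]] ** [f [p ~ [p id]] :: [f [p id]]]]] - [e [t [f [p id]]]]]

17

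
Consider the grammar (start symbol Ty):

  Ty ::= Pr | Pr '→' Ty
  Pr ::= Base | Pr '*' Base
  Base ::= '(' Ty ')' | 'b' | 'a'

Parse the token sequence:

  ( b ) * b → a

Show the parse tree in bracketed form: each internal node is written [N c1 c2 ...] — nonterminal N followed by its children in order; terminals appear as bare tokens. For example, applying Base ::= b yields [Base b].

[Ty [Pr [Pr [Base ( [Ty [Pr [Base b]]] )]] * [Base b]] → [Ty [Pr [Base a]]]]

Ty
Pr → Ty
Pr * Base → Ty
Base * Base → Ty
( Ty ) * Base → Ty
( Pr ) * Base → Ty
( Base ) * Base → Ty
( b ) * Base → Ty
( b ) * b → Ty
( b ) * b → Pr
( b ) * b → Base
( b ) * b → a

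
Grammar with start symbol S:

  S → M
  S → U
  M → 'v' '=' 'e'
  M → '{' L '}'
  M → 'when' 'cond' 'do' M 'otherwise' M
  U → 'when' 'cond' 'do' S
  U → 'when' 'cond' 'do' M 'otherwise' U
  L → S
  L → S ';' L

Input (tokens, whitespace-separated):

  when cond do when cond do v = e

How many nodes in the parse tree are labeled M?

1

[S [U when cond do [S [U when cond do [S [M v = e]]]]]]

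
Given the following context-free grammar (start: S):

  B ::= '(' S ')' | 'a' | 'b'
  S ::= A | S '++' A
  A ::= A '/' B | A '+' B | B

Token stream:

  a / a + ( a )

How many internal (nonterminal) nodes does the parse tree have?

[S [A [A [A [B a]] / [B a]] + [B ( [S [A [B a]]] )]]]

10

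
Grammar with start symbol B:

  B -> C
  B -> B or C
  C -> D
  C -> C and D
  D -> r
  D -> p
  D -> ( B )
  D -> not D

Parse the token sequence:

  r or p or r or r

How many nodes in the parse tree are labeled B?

4

[B [B [B [B [C [D r]]] or [C [D p]]] or [C [D r]]] or [C [D r]]]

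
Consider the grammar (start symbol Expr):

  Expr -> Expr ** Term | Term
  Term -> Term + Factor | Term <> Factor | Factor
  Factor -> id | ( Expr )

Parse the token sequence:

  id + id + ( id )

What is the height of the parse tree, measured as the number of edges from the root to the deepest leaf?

[Expr [Term [Term [Term [Factor id]] + [Factor id]] + [Factor ( [Expr [Term [Factor id]]] )]]]

6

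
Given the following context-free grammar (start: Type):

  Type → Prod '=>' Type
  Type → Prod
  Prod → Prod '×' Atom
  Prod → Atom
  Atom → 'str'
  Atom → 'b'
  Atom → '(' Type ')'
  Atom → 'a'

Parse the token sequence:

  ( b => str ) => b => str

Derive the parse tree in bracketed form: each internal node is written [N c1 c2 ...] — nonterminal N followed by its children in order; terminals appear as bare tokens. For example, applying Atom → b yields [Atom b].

Type
Prod => Type
Atom => Type
( Type ) => Type
( Prod => Type ) => Type
( Atom => Type ) => Type
( b => Type ) => Type
( b => Prod ) => Type
( b => Atom ) => Type
( b => str ) => Type
( b => str ) => Prod => Type
( b => str ) => Atom => Type
( b => str ) => b => Type
( b => str ) => b => Prod
( b => str ) => b => Atom
( b => str ) => b => str

[Type [Prod [Atom ( [Type [Prod [Atom b]] => [Type [Prod [Atom str]]]] )]] => [Type [Prod [Atom b]] => [Type [Prod [Atom str]]]]]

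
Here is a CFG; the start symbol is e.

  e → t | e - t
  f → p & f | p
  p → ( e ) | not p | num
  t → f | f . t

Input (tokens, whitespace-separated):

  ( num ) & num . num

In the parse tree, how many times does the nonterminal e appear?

[e [t [f [p ( [e [t [f [p num]]]] )] & [f [p num]]] . [t [f [p num]]]]]

2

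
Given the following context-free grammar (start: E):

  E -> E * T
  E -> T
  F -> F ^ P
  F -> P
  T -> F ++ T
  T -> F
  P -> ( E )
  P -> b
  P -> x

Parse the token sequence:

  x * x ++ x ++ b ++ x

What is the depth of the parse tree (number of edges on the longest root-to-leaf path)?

7

[E [E [T [F [P x]]]] * [T [F [P x]] ++ [T [F [P x]] ++ [T [F [P b]] ++ [T [F [P x]]]]]]]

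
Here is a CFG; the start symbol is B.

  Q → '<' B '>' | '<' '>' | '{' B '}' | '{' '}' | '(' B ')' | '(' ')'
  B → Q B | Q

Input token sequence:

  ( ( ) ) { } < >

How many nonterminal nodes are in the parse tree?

8

[B [Q ( [B [Q ( )]] )] [B [Q { }] [B [Q < >]]]]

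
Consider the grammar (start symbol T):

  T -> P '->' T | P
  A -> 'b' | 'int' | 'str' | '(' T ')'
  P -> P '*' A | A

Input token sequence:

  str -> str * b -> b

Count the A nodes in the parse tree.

[T [P [A str]] -> [T [P [P [A str]] * [A b]] -> [T [P [A b]]]]]

4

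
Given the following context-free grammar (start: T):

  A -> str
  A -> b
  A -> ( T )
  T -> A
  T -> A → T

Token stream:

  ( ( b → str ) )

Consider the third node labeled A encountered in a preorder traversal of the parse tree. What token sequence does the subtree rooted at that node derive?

b

[T [A ( [T [A ( [T [A b] → [T [A str]]] )]] )]]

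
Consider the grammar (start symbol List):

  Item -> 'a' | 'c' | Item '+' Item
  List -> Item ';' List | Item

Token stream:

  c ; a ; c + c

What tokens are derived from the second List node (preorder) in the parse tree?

a ; c + c

[List [Item c] ; [List [Item a] ; [List [Item [Item c] + [Item c]]]]]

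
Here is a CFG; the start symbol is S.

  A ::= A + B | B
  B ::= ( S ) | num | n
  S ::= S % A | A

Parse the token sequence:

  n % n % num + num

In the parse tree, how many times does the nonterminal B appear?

4

[S [S [S [A [B n]]] % [A [B n]]] % [A [A [B num]] + [B num]]]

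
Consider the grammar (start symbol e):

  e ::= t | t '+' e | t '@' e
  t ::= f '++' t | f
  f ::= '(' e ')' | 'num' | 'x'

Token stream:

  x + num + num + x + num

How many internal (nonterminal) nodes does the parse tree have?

15

[e [t [f x]] + [e [t [f num]] + [e [t [f num]] + [e [t [f x]] + [e [t [f num]]]]]]]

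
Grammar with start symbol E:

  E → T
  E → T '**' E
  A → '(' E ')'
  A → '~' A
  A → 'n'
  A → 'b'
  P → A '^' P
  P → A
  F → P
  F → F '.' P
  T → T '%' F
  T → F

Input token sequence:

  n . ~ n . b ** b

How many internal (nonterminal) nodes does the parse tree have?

[E [T [F [F [F [P [A n]]] . [P [A ~ [A n]]]] . [P [A b]]]] ** [E [T [F [P [A b]]]]]]

17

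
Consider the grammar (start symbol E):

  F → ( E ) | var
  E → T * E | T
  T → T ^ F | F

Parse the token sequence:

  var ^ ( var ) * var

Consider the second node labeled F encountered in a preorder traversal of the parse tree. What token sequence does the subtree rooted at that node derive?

( var )

[E [T [T [F var]] ^ [F ( [E [T [F var]]] )]] * [E [T [F var]]]]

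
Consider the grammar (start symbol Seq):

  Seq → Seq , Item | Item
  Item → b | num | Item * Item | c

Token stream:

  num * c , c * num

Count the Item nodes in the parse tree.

[Seq [Seq [Item [Item num] * [Item c]]] , [Item [Item c] * [Item num]]]

6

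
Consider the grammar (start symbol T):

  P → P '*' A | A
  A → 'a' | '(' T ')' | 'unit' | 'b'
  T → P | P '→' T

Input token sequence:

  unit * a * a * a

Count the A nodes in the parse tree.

4

[T [P [P [P [P [A unit]] * [A a]] * [A a]] * [A a]]]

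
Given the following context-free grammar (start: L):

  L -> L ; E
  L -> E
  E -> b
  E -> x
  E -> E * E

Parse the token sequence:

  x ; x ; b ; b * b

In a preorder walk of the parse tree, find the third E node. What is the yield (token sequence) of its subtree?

b

[L [L [L [L [E x]] ; [E x]] ; [E b]] ; [E [E b] * [E b]]]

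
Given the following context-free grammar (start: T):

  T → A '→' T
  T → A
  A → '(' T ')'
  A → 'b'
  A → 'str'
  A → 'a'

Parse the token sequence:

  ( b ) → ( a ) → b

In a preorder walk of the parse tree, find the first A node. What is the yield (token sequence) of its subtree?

( b )

[T [A ( [T [A b]] )] → [T [A ( [T [A a]] )] → [T [A b]]]]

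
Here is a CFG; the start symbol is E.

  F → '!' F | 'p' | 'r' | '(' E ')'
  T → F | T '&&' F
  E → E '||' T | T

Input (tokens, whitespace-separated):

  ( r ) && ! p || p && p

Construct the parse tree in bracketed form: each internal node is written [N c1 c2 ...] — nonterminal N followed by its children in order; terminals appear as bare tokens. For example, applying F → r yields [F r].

E
E || T
T || T
T && F || T
F && F || T
( E ) && F || T
( T ) && F || T
( F ) && F || T
( r ) && F || T
( r ) && ! F || T
( r ) && ! p || T
( r ) && ! p || T && F
( r ) && ! p || F && F
( r ) && ! p || p && F
( r ) && ! p || p && p

[E [E [T [T [F ( [E [T [F r]]] )]] && [F ! [F p]]]] || [T [T [F p]] && [F p]]]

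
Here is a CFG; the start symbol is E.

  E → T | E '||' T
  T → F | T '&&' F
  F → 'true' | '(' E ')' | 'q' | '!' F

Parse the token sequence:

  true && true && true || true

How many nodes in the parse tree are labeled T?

[E [E [T [T [T [F true]] && [F true]] && [F true]]] || [T [F true]]]

4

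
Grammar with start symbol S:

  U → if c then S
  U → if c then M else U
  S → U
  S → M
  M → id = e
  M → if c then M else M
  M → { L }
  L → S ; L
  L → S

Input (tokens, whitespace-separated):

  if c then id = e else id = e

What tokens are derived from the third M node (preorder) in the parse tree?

[S [M if c then [M id = e] else [M id = e]]]

id = e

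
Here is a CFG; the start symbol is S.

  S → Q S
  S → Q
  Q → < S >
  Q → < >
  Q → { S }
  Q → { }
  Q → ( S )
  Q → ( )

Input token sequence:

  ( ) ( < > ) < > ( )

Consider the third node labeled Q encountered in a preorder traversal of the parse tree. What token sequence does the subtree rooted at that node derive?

< >

[S [Q ( )] [S [Q ( [S [Q < >]] )] [S [Q < >] [S [Q ( )]]]]]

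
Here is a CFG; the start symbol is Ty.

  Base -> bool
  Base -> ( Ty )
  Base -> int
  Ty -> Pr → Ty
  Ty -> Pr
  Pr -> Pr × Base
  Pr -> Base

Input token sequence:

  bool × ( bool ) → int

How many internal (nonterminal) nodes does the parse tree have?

[Ty [Pr [Pr [Base bool]] × [Base ( [Ty [Pr [Base bool]]] )]] → [Ty [Pr [Base int]]]]

11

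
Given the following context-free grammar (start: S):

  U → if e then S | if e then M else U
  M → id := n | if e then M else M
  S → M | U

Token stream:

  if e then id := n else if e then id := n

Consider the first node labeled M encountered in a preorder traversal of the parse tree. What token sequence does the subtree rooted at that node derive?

id := n

[S [U if e then [M id := n] else [U if e then [S [M id := n]]]]]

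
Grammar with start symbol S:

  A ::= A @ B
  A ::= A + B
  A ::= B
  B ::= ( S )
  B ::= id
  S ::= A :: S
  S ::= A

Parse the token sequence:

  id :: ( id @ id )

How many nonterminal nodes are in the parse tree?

11

[S [A [B id]] :: [S [A [B ( [S [A [A [B id]] @ [B id]]] )]]]]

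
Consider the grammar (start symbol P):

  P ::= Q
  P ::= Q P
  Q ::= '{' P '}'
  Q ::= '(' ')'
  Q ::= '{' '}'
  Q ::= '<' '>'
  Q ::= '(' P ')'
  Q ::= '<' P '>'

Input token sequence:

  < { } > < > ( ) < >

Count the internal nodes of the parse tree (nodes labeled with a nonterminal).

[P [Q < [P [Q { }]] >] [P [Q < >] [P [Q ( )] [P [Q < >]]]]]

10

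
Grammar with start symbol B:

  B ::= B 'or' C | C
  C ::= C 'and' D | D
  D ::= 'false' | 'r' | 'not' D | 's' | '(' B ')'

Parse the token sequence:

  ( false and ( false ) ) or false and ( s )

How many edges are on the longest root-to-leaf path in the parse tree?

10

[B [B [C [D ( [B [C [C [D false]] and [D ( [B [C [D false]]] )]]] )]]] or [C [C [D false]] and [D ( [B [C [D s]]] )]]]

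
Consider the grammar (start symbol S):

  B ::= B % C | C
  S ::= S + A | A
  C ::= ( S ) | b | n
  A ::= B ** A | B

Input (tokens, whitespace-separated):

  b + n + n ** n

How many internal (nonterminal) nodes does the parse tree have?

15

[S [S [S [A [B [C b]]]] + [A [B [C n]]]] + [A [B [C n]] ** [A [B [C n]]]]]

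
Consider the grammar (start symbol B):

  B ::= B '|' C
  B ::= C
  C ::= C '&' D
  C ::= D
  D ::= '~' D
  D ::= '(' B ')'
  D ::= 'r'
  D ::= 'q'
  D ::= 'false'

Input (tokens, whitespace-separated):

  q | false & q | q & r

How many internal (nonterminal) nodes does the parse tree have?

13

[B [B [B [C [D q]]] | [C [C [D false]] & [D q]]] | [C [C [D q]] & [D r]]]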